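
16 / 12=1.33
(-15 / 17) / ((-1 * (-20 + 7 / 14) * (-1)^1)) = 10 / 221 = 0.05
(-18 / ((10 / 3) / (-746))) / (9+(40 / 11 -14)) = -73854 / 25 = -2954.16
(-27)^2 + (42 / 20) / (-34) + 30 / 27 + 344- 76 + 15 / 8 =6119537 / 6120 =999.92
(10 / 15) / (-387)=-2 / 1161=-0.00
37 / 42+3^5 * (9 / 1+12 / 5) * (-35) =-4072157 / 42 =-96956.12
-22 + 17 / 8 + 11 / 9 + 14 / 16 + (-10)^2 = 740 / 9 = 82.22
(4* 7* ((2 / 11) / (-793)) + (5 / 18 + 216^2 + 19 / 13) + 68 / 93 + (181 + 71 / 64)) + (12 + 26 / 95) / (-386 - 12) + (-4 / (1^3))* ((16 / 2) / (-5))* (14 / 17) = 2345019374241046091 / 50058248834880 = 46845.81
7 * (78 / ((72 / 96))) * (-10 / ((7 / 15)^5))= -789750000 / 2401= -328925.45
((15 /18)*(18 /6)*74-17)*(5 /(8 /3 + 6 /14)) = 3528 /13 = 271.38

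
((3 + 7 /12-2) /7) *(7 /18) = 19 /216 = 0.09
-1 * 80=-80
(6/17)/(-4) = -3/34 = -0.09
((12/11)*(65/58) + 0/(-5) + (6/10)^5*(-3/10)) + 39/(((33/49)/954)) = 550738267449/9968750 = 55246.47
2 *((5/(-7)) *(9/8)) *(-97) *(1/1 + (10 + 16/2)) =82935/28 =2961.96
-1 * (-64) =64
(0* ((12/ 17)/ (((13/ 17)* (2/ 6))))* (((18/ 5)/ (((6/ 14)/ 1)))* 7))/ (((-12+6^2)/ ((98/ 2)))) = 0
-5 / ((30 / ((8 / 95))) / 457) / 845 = -1828 / 240825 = -0.01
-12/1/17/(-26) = 6/221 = 0.03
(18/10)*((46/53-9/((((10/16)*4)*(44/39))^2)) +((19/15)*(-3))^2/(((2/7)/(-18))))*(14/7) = -5252151177/1603250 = -3275.94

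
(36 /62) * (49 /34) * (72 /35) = 4536 /2635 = 1.72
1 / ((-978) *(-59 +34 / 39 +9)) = 0.00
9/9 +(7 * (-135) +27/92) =-86821/92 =-943.71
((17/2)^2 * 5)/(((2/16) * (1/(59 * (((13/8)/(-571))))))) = -1108315/2284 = -485.25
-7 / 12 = -0.58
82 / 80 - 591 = -23599 / 40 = -589.98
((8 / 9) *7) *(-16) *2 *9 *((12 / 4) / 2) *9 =-24192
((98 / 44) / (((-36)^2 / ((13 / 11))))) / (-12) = -637 / 3763584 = -0.00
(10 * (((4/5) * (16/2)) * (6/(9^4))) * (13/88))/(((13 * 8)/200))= 400/24057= 0.02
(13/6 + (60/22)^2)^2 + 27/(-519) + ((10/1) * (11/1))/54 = 25778201759/273552444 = 94.23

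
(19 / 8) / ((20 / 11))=1.31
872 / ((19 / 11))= 9592 / 19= 504.84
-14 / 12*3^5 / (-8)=567 / 16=35.44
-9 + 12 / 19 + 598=11203 / 19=589.63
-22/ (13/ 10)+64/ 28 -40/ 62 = -43112/ 2821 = -15.28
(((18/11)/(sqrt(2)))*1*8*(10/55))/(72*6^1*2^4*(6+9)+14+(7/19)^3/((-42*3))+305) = 17778528*sqrt(2)/1553630863169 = 0.00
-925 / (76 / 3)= -2775 / 76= -36.51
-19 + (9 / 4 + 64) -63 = -63 / 4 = -15.75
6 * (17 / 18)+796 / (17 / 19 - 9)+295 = 46768 / 231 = 202.46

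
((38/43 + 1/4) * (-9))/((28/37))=-64935/4816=-13.48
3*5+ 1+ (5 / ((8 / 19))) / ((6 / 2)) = 479 / 24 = 19.96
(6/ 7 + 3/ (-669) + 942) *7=1471793/ 223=6599.97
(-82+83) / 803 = 0.00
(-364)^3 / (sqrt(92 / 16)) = -96457088*sqrt(23) / 23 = -20112693.19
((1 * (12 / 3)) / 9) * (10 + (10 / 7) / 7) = 2000 / 441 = 4.54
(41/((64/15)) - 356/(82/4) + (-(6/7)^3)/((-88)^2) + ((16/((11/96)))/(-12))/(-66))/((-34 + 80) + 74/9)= -7429668591/53145089536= -0.14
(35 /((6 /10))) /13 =175 /39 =4.49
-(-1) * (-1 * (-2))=2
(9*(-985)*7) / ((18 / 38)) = -131005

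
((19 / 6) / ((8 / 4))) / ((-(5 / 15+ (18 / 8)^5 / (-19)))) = 92416 / 157691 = 0.59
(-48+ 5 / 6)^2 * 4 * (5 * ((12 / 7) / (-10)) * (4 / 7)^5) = -164022272 / 352947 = -464.72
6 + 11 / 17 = 113 / 17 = 6.65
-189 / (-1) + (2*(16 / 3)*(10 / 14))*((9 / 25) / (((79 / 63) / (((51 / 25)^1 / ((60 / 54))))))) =9530163 / 49375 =193.02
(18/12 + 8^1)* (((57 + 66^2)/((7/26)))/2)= 1090011/14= 77857.93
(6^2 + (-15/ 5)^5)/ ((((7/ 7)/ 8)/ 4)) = -6624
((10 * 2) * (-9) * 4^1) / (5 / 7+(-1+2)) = -420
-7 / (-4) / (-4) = -7 / 16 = -0.44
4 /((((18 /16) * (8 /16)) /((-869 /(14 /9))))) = -27808 /7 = -3972.57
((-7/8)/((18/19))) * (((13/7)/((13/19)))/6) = -361/864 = -0.42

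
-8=-8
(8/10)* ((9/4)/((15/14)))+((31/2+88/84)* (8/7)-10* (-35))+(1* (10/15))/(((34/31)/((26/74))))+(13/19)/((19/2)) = 309489038381/834478575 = 370.88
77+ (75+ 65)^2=19677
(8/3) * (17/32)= 17/12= 1.42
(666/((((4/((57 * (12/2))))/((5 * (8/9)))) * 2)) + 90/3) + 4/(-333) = 42147806/333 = 126569.99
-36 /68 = -9 /17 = -0.53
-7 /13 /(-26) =7 /338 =0.02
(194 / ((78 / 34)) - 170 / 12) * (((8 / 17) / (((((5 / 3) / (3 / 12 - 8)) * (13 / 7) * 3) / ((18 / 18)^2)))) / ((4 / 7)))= -490637 / 10140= -48.39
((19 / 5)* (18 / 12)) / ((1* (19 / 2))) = 3 / 5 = 0.60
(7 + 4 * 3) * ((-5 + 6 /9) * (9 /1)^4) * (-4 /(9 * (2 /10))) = 1200420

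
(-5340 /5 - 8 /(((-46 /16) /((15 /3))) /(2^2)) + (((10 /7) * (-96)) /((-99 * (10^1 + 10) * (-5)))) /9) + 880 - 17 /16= -510348413 /3825360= -133.41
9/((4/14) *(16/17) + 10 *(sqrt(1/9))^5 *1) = 260253/8966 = 29.03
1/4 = 0.25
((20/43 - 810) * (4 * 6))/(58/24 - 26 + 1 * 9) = 2005056/1505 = 1332.26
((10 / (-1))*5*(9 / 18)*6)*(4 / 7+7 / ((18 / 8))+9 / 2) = -25775 / 21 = -1227.38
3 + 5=8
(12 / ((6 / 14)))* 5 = 140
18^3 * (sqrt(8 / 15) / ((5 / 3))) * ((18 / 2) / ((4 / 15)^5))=17055599.04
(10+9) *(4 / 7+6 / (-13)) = 190 / 91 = 2.09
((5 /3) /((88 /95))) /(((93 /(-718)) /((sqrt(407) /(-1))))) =170525*sqrt(407) /12276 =280.24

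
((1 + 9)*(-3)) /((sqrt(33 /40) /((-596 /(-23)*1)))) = -855.88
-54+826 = 772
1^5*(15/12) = 5/4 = 1.25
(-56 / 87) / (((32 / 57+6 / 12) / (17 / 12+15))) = -104804 / 10527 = -9.96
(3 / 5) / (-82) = -3 / 410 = -0.01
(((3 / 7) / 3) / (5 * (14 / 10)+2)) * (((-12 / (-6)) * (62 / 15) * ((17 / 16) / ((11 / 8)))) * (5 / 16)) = 527 / 16632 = 0.03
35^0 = 1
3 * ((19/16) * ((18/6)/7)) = 171/112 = 1.53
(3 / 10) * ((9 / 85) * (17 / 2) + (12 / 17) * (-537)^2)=103813299 / 1700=61066.65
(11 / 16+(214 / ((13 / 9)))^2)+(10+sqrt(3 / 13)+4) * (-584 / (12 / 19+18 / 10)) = 1658628835 / 89232 - 55480 * sqrt(39) / 3003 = 18472.45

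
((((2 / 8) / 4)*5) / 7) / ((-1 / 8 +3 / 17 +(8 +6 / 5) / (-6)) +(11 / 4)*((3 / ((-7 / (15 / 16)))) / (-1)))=-5100 / 43063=-0.12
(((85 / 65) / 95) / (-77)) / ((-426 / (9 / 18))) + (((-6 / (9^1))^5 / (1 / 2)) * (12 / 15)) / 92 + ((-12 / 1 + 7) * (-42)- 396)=-28075559744593 / 150942011220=-186.00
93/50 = 1.86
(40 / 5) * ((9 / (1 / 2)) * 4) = 576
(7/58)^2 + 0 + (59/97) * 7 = 1394085/326308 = 4.27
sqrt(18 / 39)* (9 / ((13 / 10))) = 90* sqrt(78) / 169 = 4.70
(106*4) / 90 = 212 / 45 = 4.71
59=59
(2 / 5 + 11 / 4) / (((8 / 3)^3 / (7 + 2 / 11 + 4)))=209223 / 112640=1.86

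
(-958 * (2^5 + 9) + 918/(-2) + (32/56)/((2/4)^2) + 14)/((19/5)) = -1390225/133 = -10452.82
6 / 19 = 0.32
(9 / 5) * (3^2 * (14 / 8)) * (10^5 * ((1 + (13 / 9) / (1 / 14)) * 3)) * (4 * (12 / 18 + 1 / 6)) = 601650000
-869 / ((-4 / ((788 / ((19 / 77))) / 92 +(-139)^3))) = -509929345123 / 874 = -583443186.64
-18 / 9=-2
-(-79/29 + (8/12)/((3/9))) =21/29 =0.72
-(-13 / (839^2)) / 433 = 13 / 304797793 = 0.00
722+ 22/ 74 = 26725/ 37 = 722.30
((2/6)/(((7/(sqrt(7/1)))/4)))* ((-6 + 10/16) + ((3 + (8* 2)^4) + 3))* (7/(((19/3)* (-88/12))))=-142989* sqrt(7)/76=-4977.81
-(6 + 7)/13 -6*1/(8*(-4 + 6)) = -11/8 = -1.38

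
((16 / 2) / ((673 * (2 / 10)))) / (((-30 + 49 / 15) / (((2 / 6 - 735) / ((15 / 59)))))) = 5201440 / 809619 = 6.42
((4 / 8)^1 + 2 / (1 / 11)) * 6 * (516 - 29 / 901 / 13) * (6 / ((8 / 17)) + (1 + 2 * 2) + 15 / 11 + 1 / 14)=4821292936485 / 3607604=1336425.21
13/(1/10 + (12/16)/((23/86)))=1495/334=4.48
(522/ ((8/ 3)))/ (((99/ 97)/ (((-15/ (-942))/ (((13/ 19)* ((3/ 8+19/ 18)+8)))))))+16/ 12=851783/ 471471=1.81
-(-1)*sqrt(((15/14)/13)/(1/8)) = 2*sqrt(1365)/91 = 0.81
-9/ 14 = -0.64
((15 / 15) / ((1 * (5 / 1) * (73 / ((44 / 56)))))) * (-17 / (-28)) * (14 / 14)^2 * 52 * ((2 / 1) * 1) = 2431 / 17885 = 0.14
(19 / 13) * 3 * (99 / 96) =1881 / 416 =4.52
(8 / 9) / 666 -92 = -275720 / 2997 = -92.00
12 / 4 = 3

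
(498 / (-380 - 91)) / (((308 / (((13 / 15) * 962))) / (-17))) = 8822983 / 181335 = 48.66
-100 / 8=-25 / 2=-12.50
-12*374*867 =-3891096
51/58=0.88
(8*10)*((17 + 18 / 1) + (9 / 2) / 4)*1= 2890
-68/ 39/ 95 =-68/ 3705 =-0.02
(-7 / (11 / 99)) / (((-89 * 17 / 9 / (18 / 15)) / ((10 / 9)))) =756 / 1513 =0.50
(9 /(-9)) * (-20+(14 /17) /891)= 302926 /15147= 20.00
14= 14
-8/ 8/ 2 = -1/ 2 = -0.50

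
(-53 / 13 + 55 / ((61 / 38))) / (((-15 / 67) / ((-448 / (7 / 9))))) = 307925568 / 3965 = 77660.93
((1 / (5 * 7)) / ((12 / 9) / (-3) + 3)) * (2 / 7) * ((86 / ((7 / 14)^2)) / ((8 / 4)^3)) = 774 / 5635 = 0.14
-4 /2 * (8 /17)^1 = -16 /17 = -0.94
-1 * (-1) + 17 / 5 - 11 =-33 / 5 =-6.60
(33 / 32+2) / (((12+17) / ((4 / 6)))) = 97 / 1392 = 0.07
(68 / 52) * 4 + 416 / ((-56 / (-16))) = 11292 / 91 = 124.09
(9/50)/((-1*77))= -9/3850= -0.00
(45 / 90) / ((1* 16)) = 1 / 32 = 0.03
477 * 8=3816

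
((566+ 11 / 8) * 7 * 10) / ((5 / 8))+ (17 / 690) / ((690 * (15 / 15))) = 30254250617 / 476100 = 63546.00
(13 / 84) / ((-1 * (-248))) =13 / 20832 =0.00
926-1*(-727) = 1653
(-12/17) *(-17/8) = 3/2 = 1.50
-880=-880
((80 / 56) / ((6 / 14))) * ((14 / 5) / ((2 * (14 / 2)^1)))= 2 / 3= 0.67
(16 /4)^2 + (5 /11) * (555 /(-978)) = 56451 /3586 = 15.74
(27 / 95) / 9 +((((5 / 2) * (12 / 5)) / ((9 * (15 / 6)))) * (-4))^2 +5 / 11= 76364 / 47025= 1.62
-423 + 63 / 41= -17280 / 41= -421.46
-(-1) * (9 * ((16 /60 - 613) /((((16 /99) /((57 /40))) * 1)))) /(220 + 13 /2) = -51864813 /241600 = -214.67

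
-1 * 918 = -918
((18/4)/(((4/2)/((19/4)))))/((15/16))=57/5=11.40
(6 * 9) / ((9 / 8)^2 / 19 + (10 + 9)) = 65664 / 23185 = 2.83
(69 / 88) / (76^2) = 69 / 508288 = 0.00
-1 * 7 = -7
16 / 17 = 0.94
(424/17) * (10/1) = 4240/17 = 249.41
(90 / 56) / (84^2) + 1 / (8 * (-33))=-2579 / 724416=-0.00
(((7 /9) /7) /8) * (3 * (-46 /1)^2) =529 /6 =88.17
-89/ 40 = -2.22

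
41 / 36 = 1.14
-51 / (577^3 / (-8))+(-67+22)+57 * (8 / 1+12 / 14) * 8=5370540625437 / 1344700231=3993.86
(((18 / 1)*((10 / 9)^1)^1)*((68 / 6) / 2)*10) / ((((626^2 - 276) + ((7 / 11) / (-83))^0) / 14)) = 6800 / 167829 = 0.04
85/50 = 17/10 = 1.70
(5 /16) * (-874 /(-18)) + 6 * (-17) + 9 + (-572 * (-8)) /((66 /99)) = 977209 /144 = 6786.17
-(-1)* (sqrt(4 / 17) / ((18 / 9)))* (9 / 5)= 9* sqrt(17) / 85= 0.44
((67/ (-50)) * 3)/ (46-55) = 67/ 150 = 0.45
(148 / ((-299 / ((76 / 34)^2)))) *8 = -1709696 / 86411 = -19.79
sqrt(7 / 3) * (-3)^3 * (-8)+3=3+72 * sqrt(21)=332.95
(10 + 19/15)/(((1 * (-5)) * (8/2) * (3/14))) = -2.63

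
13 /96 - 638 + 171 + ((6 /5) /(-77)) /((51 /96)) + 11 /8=-292494847 /628320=-465.52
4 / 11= 0.36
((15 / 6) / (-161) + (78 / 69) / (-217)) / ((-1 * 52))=9 / 22568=0.00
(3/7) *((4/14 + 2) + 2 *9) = 426/49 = 8.69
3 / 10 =0.30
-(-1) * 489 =489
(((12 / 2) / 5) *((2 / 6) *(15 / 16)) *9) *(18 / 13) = 243 / 52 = 4.67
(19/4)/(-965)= -19/3860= -0.00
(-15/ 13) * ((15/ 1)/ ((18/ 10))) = -125/ 13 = -9.62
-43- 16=-59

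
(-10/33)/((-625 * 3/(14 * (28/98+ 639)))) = 716/495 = 1.45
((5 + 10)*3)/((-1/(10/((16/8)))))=-225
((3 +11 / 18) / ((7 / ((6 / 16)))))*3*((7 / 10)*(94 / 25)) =1.53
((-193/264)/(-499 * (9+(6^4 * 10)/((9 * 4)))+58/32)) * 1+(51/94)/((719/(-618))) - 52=-172370934957847/3285362590323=-52.47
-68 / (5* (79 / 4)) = -272 / 395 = -0.69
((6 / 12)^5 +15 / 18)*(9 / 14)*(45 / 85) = 2241 / 7616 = 0.29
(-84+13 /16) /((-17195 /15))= 3993 /55024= 0.07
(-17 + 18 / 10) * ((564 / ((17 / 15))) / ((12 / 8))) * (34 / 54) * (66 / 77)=-57152 / 21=-2721.52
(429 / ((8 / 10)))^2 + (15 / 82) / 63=3961482565 / 13776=287564.07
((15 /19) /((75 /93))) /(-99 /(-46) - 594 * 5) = -1426 /4323165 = -0.00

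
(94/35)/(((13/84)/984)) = 1109952/65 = 17076.18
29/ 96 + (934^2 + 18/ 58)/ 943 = 2429433031/ 2625312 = 925.39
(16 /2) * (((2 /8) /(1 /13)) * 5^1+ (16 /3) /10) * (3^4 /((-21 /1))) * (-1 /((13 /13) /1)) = 18126 /35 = 517.89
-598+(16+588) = 6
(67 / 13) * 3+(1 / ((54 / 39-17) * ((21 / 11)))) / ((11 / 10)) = 855173 / 55419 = 15.43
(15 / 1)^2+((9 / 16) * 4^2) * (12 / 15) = 232.20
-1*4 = -4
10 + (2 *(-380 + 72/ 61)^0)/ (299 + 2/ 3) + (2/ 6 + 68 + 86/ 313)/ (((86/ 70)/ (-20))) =-40178162408/ 36298923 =-1106.87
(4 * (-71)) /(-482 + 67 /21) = 5964 /10055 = 0.59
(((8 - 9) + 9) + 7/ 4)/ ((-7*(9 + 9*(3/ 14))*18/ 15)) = -65/ 612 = -0.11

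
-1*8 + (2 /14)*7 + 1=-6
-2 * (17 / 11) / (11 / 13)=-442 / 121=-3.65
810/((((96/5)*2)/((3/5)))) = 405/32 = 12.66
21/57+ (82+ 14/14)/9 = 1640/171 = 9.59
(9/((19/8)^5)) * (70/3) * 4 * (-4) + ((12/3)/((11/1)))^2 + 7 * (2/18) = -117445608611/2696471811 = -43.56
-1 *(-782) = 782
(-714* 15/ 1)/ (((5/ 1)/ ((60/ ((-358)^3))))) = 16065/ 5735339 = 0.00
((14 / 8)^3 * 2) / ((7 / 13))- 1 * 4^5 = -32131 / 32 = -1004.09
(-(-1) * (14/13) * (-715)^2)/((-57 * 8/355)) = -97722625/228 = -428608.00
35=35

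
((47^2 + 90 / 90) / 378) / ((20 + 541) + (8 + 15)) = 1105 / 110376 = 0.01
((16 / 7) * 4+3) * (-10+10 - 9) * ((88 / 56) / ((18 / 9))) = -8415 / 98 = -85.87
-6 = -6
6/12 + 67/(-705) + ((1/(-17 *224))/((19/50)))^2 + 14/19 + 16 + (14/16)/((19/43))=17642702749073/922635598080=19.12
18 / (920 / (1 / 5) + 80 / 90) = 0.00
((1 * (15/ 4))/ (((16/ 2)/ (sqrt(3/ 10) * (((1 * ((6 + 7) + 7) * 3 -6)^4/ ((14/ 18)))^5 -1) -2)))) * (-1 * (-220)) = -825/ 4 + 433083549822625895381277739795522605395805 * sqrt(30)/ 268912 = 8821087549914644401837471000000000000.00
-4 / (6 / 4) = -8 / 3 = -2.67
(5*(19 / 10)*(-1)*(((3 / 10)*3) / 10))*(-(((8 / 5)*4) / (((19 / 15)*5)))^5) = 9172942848 / 10181328125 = 0.90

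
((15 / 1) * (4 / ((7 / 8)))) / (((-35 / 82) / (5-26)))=23616 / 7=3373.71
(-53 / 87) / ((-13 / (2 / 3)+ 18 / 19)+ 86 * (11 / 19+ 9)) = -2014 / 2662113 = -0.00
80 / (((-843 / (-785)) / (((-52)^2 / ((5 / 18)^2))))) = 733584384 / 281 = 2610620.58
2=2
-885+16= -869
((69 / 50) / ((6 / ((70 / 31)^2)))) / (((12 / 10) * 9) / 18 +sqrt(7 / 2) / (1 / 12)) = -5635 / 4033317 +56350 * sqrt(14) / 4033317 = 0.05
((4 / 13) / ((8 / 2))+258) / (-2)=-3355 / 26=-129.04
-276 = -276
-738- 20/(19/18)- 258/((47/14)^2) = -32730630/41971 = -779.84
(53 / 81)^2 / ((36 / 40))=28090 / 59049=0.48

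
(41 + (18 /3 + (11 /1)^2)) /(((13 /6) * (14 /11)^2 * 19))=4356 /1729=2.52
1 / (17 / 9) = 0.53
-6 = -6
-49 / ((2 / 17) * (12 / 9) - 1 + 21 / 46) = 114954 / 907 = 126.74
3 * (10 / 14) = 15 / 7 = 2.14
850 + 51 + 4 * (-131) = 377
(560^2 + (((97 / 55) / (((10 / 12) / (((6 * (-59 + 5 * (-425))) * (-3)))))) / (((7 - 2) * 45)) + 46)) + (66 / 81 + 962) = 58467900002 / 185625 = 314978.59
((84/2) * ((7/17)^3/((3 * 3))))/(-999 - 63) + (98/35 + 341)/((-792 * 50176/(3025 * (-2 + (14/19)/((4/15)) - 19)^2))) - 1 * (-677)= 61871189249470471/92580533010432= 668.30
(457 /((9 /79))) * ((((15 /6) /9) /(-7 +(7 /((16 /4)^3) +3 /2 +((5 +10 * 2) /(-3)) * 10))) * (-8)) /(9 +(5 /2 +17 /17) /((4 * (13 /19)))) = 961206272 /98336241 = 9.77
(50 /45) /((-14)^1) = -5 /63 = -0.08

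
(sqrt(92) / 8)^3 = 23 * sqrt(23) / 64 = 1.72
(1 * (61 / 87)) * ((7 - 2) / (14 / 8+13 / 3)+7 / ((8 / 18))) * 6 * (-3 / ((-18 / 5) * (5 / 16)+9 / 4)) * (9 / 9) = -393572 / 2117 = -185.91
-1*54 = -54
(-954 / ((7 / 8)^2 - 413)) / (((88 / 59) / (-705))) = -317453040 / 290213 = -1093.86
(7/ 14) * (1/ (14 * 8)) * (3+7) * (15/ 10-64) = -625/ 224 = -2.79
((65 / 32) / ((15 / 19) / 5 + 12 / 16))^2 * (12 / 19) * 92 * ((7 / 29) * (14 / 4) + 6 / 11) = 71203925 / 176088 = 404.37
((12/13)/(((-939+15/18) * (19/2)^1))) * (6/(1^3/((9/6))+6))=-0.00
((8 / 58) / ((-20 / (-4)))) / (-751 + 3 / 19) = -38 / 1034285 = -0.00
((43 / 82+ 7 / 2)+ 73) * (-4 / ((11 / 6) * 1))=-75792 / 451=-168.05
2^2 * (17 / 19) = 68 / 19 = 3.58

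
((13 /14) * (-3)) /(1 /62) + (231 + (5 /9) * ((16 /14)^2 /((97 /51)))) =836536 /14259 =58.67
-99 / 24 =-33 / 8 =-4.12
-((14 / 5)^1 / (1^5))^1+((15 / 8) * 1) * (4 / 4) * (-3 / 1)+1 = -297 / 40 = -7.42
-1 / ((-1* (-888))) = -1 / 888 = -0.00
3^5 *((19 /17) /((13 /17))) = 4617 /13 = 355.15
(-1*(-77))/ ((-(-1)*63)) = 11/ 9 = 1.22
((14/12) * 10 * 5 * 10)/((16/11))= 9625/24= 401.04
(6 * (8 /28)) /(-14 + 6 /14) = -12 /95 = -0.13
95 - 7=88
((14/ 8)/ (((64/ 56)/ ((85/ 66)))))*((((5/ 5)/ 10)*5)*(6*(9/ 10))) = 7497/ 1408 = 5.32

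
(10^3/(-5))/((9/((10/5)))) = -400/9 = -44.44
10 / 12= 5 / 6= 0.83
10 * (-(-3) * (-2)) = -60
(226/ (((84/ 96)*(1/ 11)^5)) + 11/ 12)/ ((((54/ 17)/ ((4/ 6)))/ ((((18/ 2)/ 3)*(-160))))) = -2376030549640/ 567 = -4190530069.91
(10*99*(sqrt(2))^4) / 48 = 165 / 2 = 82.50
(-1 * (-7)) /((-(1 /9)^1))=-63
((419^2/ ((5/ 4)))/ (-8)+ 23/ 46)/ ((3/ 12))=-351112/ 5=-70222.40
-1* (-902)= 902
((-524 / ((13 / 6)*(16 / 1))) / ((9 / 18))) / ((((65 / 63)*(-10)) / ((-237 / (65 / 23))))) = -134961309 / 549250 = -245.72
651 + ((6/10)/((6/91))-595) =651/10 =65.10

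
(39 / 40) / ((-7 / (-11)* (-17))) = -429 / 4760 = -0.09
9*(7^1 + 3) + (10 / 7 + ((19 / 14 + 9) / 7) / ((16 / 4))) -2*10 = 28145 / 392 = 71.80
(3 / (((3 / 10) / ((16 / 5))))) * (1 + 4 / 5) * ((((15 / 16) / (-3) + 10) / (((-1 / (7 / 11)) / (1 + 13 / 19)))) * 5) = -624960 / 209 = -2990.24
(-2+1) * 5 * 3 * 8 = -120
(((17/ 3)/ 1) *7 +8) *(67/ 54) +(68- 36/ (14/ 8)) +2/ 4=60709/ 567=107.07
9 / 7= 1.29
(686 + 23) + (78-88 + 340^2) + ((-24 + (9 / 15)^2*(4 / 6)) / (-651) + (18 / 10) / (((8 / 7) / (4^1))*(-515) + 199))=76341617818 / 656425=116299.07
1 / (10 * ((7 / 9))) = 9 / 70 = 0.13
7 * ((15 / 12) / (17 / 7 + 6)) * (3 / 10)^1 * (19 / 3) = 931 / 472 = 1.97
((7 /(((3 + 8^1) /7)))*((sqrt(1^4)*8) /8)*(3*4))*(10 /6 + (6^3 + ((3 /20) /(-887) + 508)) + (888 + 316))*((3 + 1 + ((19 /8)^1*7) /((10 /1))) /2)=2279562001647 /7805600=292041.87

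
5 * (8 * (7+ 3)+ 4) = 420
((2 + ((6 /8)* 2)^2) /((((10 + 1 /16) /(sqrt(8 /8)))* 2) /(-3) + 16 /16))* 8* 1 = -816 /137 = -5.96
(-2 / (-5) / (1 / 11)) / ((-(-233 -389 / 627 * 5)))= 6897 / 370090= 0.02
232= 232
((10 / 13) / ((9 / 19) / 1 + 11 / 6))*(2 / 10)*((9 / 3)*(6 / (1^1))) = 4104 / 3419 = 1.20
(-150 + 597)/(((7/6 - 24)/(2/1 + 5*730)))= -71493.90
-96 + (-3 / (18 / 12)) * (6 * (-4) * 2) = 0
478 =478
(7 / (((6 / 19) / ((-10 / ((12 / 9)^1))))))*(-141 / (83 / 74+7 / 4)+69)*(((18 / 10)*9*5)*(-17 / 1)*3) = 273321783 / 20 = 13666089.15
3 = 3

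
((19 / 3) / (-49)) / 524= -19 / 77028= -0.00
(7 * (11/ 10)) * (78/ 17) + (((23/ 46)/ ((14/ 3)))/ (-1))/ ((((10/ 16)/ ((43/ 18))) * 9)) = 566836/ 16065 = 35.28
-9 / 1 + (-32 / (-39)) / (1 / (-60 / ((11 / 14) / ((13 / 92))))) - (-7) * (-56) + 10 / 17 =-1760251 / 4301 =-409.27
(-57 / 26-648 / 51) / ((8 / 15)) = -98775 / 3536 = -27.93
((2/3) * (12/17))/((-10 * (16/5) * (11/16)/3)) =-12/187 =-0.06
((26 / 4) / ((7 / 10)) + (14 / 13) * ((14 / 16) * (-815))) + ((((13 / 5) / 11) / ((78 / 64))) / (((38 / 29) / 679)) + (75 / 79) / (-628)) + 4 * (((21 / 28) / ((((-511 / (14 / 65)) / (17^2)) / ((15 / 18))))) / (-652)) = -110849531474567437 / 168413203538580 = -658.20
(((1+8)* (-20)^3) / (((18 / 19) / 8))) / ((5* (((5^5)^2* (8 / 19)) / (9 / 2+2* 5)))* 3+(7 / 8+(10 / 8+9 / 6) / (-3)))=-0.14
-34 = -34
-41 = -41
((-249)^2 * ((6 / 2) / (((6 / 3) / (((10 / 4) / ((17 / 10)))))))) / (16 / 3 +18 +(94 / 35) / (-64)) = 7812126000 / 1330403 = 5872.00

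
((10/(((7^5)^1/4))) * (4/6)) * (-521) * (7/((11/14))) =-83360/11319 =-7.36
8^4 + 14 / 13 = 53262 / 13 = 4097.08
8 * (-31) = -248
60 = 60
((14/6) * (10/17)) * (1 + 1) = 140/51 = 2.75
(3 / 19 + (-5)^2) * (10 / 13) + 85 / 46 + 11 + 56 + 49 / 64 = 32346497 / 363584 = 88.97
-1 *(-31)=31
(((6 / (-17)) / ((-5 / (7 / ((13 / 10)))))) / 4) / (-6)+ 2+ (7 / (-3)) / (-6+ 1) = 16249 / 6630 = 2.45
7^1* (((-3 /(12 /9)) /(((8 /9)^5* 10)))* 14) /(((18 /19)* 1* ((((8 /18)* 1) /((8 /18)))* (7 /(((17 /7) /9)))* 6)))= -706401 /2621440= -0.27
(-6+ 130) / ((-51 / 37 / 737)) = -3381356 / 51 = -66301.10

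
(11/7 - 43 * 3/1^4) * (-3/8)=669/14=47.79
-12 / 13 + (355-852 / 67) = 341.36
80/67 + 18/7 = 1766/469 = 3.77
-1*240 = -240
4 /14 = 2 /7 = 0.29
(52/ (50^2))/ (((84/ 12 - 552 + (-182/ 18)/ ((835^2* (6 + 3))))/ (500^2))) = -73417792500/ 7694749429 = -9.54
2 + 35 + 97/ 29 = 1170/ 29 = 40.34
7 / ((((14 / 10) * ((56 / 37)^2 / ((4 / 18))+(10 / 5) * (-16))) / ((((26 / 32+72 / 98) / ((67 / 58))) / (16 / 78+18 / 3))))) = -323816415 / 6508429312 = -0.05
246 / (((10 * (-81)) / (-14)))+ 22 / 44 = 1283 / 270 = 4.75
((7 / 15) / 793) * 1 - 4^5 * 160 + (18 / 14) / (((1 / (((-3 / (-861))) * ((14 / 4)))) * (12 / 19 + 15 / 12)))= -6152603722571 / 37552515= -163839.99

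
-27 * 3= -81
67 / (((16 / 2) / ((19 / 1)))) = 1273 / 8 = 159.12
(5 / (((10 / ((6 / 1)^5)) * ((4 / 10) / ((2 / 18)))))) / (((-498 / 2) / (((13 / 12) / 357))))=-130 / 9877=-0.01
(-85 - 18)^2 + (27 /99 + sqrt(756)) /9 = 2 * sqrt(21) /3 + 350098 /33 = 10612.09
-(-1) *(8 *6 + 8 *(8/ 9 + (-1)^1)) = 424/ 9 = 47.11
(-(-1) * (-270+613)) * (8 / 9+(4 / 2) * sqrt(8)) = 2744 / 9+1372 * sqrt(2) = 2245.19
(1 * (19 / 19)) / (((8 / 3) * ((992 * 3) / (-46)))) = -23 / 3968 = -0.01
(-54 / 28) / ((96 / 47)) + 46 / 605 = -235307 / 271040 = -0.87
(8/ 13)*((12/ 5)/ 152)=12/ 1235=0.01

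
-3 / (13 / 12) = -36 / 13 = -2.77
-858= -858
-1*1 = -1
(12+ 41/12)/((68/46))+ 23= 13639/408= 33.43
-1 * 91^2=-8281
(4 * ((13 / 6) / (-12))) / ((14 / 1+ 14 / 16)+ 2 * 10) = -52 / 2511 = -0.02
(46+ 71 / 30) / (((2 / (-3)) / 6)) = -4353 / 10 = -435.30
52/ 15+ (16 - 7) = 187/ 15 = 12.47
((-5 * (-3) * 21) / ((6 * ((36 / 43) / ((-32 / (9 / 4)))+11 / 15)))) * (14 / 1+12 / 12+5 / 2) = 18963000 / 13921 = 1362.19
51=51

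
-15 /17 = -0.88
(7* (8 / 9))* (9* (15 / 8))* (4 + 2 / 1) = 630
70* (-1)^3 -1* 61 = -131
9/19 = 0.47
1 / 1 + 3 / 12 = 5 / 4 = 1.25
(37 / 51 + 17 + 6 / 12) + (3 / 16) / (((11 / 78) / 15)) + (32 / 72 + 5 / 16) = 1048189 / 26928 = 38.93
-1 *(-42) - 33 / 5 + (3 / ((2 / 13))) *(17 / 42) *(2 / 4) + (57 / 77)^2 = 9461359 / 237160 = 39.89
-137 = -137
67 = 67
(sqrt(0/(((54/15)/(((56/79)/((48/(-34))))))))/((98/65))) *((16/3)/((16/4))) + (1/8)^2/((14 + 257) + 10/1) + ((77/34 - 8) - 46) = -15816911/305728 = -51.74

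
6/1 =6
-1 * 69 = -69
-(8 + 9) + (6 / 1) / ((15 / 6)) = -73 / 5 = -14.60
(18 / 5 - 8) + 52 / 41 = -642 / 205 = -3.13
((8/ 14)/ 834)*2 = 4/ 2919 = 0.00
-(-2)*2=4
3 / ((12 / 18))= 9 / 2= 4.50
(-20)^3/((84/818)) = -1636000/21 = -77904.76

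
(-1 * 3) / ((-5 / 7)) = 4.20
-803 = -803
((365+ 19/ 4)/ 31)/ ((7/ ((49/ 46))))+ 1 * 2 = 21761/ 5704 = 3.82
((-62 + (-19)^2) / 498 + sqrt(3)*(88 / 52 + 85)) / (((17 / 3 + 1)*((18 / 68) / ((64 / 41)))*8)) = 10166 / 153135 + 76636*sqrt(3) / 7995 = 16.67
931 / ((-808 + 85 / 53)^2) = 2615179 / 1826622121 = 0.00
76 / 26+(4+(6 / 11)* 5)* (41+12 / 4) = 3886 / 13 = 298.92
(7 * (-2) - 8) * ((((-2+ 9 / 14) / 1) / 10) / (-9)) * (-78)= 2717 / 105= 25.88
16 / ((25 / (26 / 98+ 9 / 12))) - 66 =-80054 / 1225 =-65.35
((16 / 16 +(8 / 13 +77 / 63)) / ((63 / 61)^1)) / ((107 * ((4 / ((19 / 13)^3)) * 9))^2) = 0.00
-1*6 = -6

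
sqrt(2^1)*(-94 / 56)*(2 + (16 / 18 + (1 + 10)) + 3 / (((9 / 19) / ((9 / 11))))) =-22184*sqrt(2) / 693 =-45.27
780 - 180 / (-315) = 5464 / 7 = 780.57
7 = 7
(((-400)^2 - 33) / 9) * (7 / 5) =1119769 / 45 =24883.76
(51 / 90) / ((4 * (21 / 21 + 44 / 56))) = 119 / 1500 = 0.08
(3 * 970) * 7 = 20370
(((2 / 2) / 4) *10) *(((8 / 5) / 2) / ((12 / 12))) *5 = 10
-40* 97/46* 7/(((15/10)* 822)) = -13580/28359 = -0.48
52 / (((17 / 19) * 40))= 247 / 170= 1.45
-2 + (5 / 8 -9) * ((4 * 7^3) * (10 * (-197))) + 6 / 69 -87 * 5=22635848.09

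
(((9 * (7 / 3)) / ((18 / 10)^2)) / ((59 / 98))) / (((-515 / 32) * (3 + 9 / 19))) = -1042720 / 5414607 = -0.19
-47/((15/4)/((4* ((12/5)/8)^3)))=-846/625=-1.35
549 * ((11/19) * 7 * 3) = 126819/19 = 6674.68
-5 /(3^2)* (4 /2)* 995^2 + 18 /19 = -188104588 /171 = -1100026.83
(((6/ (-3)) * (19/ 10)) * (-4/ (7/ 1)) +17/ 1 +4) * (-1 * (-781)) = 633391/ 35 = 18096.89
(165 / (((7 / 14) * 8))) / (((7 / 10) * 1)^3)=41250 / 343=120.26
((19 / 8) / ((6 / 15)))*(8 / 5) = 19 / 2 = 9.50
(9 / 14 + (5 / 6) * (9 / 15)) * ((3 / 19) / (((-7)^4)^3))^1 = 24 / 1840891197733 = 0.00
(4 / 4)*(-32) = -32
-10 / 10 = -1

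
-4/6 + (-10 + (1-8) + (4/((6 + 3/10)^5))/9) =-17.67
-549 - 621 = -1170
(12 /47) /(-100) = -0.00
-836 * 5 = -4180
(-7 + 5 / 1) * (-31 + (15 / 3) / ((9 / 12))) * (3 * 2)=292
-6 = -6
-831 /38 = -21.87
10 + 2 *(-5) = 0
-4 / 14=-2 / 7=-0.29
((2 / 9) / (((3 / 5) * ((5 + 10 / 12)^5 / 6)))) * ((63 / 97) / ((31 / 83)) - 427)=-126268416 / 902475875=-0.14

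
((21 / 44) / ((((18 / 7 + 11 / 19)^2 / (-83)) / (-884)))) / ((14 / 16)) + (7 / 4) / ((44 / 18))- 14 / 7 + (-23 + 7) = 62031082503 / 15449368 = 4015.12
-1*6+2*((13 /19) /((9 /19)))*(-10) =-314 /9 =-34.89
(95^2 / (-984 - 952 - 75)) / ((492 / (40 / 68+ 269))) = -41361575 / 16820004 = -2.46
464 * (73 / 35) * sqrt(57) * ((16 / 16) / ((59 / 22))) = 745184 * sqrt(57) / 2065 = 2724.46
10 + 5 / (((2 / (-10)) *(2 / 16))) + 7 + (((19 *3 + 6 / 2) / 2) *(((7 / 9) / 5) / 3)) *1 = -1633 / 9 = -181.44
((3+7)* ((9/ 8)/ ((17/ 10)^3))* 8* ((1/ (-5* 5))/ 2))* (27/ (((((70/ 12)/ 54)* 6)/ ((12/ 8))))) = -22.89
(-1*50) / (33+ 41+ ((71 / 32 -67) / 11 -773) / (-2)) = -7040 / 65253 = -0.11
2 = 2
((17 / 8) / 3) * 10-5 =25 / 12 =2.08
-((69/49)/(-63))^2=-529/1058841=-0.00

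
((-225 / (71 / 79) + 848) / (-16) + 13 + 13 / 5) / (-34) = 123557 / 193120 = 0.64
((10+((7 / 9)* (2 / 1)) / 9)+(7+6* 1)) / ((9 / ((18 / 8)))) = 1877 / 324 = 5.79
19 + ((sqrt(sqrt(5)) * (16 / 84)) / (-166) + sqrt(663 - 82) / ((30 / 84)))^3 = 19 + 8 * (-5 * 5^(1 / 4) + 12201 * sqrt(581))^3 / 661914925875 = 307419.92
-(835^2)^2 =-486122700625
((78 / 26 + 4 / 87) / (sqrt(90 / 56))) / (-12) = -53 * sqrt(35) / 1566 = -0.20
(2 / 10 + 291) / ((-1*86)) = -728 / 215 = -3.39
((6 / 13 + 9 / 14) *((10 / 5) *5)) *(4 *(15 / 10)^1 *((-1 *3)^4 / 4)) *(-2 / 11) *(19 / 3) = -1546695 / 1001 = -1545.15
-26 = -26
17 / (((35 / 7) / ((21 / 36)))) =119 / 60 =1.98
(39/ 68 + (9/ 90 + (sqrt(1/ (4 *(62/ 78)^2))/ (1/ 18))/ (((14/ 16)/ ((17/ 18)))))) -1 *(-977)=73034433/ 73780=989.89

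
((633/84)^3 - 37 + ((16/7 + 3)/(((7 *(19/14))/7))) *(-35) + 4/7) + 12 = 111440145/417088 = 267.19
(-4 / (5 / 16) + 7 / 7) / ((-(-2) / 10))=-59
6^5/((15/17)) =44064/5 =8812.80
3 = 3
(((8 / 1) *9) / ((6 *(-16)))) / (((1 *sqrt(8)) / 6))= -9 *sqrt(2) / 8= -1.59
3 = 3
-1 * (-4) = 4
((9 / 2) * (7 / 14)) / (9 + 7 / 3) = 27 / 136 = 0.20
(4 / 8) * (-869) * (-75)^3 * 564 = 103383843750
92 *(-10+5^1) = -460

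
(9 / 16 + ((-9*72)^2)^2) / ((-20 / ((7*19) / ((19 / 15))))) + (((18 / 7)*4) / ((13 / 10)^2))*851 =-70084833039012195 / 75712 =-925676683207.58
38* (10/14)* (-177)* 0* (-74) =0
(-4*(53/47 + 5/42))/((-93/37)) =182114/91791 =1.98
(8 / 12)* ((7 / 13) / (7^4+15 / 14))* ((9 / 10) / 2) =147 / 2185885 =0.00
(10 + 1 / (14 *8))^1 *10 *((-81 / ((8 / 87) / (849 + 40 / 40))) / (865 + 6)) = -16786834875 / 195104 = -86040.44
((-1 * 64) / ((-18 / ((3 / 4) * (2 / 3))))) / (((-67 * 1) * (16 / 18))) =-2 / 67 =-0.03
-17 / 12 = -1.42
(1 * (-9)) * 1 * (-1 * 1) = 9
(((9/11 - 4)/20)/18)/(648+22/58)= -203/14891976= -0.00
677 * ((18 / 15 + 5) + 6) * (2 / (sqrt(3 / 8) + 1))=660752 / 25 - 165188 * sqrt(6) / 25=10245.03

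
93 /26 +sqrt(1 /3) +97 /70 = sqrt(3) /3 +2258 /455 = 5.54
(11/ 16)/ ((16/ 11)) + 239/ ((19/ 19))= 61305/ 256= 239.47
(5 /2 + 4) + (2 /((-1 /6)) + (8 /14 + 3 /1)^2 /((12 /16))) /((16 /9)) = 913 /98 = 9.32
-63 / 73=-0.86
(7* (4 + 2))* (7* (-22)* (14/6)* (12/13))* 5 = -69655.38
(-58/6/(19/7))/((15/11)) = -2233/855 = -2.61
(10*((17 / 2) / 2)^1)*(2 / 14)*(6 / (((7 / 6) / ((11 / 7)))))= 16830 / 343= 49.07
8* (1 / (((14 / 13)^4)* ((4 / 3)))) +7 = 11.46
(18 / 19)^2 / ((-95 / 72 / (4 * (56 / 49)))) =-746496 / 240065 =-3.11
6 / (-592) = -3 / 296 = -0.01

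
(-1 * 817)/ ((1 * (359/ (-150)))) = 122550/ 359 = 341.36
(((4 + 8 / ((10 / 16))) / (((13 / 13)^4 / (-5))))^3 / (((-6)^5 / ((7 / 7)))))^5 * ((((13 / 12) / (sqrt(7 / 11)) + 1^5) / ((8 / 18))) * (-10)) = -176337998940740 * sqrt(77) / 19683- 379804920795440 / 6561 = -136502282336.80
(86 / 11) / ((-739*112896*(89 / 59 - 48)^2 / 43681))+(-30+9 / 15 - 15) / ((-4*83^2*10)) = 8607419296806727 / 54055614177140284800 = 0.00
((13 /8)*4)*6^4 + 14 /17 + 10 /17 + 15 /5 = 143283 /17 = 8428.41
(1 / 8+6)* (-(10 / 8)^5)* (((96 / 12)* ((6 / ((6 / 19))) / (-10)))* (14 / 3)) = 4073125 / 3072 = 1325.89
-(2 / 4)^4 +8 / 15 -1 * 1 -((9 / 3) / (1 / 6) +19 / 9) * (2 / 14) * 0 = -127 / 240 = -0.53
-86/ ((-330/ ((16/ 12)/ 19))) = 172/ 9405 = 0.02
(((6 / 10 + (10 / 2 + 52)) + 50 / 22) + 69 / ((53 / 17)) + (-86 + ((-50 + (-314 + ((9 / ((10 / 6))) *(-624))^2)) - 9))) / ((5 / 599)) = 99123736525273 / 72875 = 1360188494.34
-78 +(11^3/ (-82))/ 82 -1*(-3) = -505631/ 6724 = -75.20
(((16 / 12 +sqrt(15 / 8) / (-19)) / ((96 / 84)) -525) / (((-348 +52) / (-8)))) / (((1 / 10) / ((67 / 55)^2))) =-14108927 / 67155 -31423 * sqrt(30) / 6805040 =-210.12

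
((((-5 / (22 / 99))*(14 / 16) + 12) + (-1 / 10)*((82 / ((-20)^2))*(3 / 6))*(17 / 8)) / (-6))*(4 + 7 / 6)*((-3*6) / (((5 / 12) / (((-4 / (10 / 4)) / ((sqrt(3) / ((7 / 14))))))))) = 7647607*sqrt(3) / 100000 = 132.46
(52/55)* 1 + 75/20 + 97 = 22373/220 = 101.70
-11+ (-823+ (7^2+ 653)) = -132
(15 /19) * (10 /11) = 150 /209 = 0.72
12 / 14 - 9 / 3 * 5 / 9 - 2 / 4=-1.31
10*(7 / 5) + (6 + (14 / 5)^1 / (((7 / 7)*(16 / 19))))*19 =7647 / 40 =191.18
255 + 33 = 288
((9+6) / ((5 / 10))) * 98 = 2940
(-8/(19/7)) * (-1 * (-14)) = -784/19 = -41.26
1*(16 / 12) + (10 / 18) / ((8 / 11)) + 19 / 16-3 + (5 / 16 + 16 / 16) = 115 / 72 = 1.60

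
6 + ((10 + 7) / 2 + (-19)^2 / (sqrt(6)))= 29 / 2 + 361*sqrt(6) / 6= 161.88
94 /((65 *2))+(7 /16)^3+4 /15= 857413 /798720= 1.07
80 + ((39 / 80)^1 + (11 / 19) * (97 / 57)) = 7058797 / 86640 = 81.47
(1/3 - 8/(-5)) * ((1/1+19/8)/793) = 261/31720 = 0.01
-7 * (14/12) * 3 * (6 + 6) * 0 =0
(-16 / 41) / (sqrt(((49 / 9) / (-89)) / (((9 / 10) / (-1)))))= -72 * sqrt(890) / 1435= -1.50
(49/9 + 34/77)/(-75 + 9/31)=-126449/1604988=-0.08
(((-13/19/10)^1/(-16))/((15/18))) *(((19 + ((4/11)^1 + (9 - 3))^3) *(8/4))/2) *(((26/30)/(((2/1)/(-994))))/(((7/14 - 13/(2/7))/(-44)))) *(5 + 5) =-3437077553/574750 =-5980.13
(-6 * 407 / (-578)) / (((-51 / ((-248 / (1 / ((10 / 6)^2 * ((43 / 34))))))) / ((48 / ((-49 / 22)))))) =-19097091200 / 12277587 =-1555.44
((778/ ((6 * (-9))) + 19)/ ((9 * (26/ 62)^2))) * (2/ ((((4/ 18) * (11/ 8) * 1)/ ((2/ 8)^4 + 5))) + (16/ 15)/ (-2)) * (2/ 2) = 5068015129/ 54208440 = 93.49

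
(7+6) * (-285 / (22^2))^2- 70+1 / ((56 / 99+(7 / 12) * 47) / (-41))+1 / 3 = -518828290297 / 7787372208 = -66.62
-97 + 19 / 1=-78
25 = 25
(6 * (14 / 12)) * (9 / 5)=63 / 5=12.60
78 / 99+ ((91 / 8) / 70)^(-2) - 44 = -29794 / 5577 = -5.34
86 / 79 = 1.09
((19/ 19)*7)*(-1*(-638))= 4466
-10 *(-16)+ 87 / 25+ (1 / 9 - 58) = 23758 / 225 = 105.59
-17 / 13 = -1.31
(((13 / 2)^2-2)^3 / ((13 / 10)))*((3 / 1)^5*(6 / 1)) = 15211609245 / 208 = 73132736.75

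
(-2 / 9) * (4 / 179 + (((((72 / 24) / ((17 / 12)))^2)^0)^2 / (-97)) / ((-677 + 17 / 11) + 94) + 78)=-8664675961 / 499741866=-17.34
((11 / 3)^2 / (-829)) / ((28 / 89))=-10769 / 208908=-0.05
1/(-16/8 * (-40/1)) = 1/80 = 0.01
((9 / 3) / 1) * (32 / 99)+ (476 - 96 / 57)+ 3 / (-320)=95359399 / 200640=475.28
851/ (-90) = -851/ 90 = -9.46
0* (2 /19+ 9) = 0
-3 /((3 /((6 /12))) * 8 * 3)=-0.02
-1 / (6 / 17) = -2.83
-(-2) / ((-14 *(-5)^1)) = 1 / 35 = 0.03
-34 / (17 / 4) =-8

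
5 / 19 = 0.26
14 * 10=140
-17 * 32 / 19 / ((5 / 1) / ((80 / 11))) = -8704 / 209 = -41.65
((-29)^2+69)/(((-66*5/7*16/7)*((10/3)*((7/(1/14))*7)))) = -13/3520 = -0.00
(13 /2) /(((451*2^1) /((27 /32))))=351 /57728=0.01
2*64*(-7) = -896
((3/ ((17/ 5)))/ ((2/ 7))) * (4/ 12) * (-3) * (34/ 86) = -105/ 86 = -1.22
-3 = -3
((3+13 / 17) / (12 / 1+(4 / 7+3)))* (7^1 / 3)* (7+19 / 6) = 95648 / 16677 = 5.74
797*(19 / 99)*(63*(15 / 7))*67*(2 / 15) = 2029162 / 11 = 184469.27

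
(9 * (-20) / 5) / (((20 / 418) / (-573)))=431125.20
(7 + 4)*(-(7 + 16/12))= -275/3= -91.67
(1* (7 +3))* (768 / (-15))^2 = 131072 / 5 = 26214.40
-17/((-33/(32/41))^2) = -17408/1830609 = -0.01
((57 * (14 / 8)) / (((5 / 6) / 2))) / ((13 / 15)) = 3591 / 13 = 276.23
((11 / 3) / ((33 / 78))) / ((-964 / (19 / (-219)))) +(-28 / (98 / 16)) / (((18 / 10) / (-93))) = 523569409 / 2216718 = 236.19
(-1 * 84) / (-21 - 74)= 84 / 95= 0.88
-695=-695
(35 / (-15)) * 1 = -7 / 3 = -2.33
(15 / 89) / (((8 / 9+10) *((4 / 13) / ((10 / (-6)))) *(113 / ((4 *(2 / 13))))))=-225 / 492793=-0.00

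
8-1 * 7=1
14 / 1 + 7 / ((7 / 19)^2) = 459 / 7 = 65.57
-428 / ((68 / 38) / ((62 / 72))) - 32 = -72815 / 306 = -237.96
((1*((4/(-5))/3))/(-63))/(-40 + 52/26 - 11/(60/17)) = -16/155421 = -0.00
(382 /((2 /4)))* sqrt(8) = 1528* sqrt(2) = 2160.92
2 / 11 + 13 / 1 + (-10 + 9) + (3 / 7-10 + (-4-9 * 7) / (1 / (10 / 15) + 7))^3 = -98334524557 / 18536749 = -5304.84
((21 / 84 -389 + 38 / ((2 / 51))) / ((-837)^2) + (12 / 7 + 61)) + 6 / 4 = 1259639309 / 19615932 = 64.22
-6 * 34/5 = -204/5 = -40.80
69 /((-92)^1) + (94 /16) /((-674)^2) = -0.75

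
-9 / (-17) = 9 / 17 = 0.53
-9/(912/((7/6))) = -7/608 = -0.01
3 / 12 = 1 / 4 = 0.25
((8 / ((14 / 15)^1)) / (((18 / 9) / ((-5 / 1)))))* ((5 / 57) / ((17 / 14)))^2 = -35000 / 312987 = -0.11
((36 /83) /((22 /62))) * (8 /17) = 8928 /15521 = 0.58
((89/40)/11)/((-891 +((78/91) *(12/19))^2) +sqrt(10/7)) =-4960910598903/21845305518097160 - 3978309167 *sqrt(70)/109226527590485800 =-0.00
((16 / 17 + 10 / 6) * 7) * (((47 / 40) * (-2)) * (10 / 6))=-43757 / 612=-71.50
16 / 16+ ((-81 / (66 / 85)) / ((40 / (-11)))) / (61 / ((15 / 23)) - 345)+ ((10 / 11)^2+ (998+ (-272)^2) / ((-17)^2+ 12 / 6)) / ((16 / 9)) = 103624891531 / 708351424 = 146.29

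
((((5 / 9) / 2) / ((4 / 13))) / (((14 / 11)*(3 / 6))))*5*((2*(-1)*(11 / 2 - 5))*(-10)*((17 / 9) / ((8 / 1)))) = 16.75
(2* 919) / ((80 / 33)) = 30327 / 40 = 758.18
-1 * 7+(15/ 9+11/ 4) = -31/ 12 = -2.58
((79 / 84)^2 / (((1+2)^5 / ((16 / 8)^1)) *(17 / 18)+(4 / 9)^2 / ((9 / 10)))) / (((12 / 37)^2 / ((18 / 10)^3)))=56056718169 / 131418392000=0.43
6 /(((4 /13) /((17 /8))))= 663 /16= 41.44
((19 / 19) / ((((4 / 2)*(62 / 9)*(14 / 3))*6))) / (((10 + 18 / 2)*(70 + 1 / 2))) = 3 / 1550248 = 0.00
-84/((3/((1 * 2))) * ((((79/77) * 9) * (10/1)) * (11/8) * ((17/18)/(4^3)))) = -200704/6715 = -29.89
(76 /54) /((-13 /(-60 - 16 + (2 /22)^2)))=116470 /14157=8.23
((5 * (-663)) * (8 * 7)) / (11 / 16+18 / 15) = -14851200 / 151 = -98352.32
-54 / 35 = -1.54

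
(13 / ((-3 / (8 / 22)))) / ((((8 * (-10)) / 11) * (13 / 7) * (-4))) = -7 / 240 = -0.03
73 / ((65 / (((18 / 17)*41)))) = 53874 / 1105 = 48.75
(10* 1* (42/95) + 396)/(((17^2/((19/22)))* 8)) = 951/6358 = 0.15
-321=-321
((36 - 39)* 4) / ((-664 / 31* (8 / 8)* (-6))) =-31 / 332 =-0.09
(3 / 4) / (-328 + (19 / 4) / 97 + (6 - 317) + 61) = -291 / 224245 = -0.00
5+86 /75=6.15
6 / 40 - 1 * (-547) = 10943 / 20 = 547.15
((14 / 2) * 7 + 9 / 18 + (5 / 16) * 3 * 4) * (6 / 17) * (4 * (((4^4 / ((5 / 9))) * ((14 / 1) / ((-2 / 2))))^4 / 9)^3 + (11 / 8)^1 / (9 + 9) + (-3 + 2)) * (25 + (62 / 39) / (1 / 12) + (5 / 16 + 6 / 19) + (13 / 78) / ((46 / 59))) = 871716663683176438731274316241905580287725921090209441641825063 / 36216375000000000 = 24069682945440465500240550000000000000000000000.00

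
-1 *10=-10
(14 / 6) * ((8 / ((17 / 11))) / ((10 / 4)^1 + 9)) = 1232 / 1173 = 1.05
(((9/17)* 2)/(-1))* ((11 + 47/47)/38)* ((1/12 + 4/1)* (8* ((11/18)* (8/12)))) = -4.45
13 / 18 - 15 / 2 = -61 / 9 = -6.78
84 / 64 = 21 / 16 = 1.31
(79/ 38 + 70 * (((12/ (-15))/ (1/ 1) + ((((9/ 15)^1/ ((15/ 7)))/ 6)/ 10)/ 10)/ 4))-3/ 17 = -12.09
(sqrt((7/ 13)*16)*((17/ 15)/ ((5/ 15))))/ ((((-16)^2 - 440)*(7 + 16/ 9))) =-153*sqrt(91)/ 236210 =-0.01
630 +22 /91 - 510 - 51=6301 /91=69.24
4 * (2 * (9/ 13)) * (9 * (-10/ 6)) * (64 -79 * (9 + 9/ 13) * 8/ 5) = 16301952/ 169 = 96461.25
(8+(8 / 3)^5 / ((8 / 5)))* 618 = 4619344 / 81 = 57028.94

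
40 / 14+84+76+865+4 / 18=64769 / 63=1028.08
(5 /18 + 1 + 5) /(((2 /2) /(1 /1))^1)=113 /18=6.28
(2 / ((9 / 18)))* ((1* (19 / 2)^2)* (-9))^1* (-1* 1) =3249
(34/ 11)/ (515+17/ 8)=272/ 45507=0.01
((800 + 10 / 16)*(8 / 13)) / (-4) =-123.17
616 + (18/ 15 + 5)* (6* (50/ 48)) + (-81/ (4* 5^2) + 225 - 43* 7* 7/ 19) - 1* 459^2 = -199417307/ 950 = -209912.95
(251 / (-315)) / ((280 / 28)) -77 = -242801 / 3150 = -77.08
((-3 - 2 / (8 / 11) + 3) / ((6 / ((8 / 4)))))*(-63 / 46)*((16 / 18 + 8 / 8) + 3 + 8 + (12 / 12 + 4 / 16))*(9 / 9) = 39193 / 2208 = 17.75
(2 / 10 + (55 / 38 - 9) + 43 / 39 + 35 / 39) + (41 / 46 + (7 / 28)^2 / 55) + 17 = 4822309 / 384560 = 12.54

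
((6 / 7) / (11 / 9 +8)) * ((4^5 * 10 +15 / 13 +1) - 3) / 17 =7187886 / 128401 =55.98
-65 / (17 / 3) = -11.47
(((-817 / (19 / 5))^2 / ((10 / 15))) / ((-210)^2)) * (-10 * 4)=-9245 / 147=-62.89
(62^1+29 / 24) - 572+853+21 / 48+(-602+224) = -1601 / 48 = -33.35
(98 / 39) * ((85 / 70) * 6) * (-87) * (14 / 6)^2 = -338198 / 39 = -8671.74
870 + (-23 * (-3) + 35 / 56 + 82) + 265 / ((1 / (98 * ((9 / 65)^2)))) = 10271897 / 6760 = 1519.51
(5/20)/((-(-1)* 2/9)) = 9/8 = 1.12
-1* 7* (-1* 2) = 14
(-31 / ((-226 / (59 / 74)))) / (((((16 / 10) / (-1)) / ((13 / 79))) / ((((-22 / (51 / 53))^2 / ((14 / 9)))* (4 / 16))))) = -40407703765 / 42764472128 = -0.94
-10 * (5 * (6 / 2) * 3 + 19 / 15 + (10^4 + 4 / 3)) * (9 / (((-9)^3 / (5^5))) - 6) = 40313204 / 9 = 4479244.89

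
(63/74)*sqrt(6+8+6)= 63*sqrt(5)/37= 3.81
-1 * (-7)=7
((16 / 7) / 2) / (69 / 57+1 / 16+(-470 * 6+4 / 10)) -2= -59986158 / 29986999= -2.00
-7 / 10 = -0.70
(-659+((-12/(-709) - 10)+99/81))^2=18155967604324/40717161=445904.56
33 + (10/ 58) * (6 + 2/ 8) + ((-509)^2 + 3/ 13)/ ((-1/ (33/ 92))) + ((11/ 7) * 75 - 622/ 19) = -428139679221/ 4612972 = -92812.11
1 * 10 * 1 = 10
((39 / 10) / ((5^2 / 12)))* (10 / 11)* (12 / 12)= 468 / 275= 1.70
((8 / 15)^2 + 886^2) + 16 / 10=176624524 / 225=784997.88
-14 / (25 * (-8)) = 0.07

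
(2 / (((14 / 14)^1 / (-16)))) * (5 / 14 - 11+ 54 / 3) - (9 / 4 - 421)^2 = -19665743 / 112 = -175586.99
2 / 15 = 0.13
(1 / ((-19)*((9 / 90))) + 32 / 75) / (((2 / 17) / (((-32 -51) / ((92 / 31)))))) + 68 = 12020411 / 131100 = 91.69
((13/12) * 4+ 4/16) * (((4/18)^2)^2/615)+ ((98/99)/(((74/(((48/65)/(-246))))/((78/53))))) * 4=-56980268/261117925695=-0.00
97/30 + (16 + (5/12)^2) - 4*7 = -6187/720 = -8.59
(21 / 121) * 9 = 189 / 121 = 1.56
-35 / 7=-5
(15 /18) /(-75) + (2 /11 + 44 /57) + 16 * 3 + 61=2068021 /18810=109.94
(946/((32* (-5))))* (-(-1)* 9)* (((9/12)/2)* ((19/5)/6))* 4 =-80883/1600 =-50.55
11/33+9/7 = 34/21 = 1.62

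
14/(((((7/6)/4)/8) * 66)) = 64/11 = 5.82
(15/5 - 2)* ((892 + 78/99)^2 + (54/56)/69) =558998091737/701316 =797070.21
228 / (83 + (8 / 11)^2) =9196 / 3369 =2.73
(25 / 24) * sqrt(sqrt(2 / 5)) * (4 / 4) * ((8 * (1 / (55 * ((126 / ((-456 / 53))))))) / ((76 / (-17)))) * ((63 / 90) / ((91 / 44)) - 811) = -895781 * 2^(1 / 4) * 5^(3 / 4) / 2387385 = -1.49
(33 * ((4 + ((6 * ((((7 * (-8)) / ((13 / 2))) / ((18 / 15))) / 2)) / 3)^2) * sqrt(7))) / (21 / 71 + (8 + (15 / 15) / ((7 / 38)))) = 461874028 * sqrt(7) / 3458247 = 353.36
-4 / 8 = -1 / 2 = -0.50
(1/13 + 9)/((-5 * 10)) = -59/325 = -0.18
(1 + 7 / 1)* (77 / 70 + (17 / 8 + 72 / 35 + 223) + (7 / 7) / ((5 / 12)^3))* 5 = 1694743 / 175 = 9684.25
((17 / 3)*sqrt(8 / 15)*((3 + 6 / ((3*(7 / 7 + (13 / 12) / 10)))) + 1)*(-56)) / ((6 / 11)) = -1154912*sqrt(30) / 2565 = -2466.17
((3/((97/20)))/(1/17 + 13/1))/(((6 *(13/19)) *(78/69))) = 37145/3639246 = 0.01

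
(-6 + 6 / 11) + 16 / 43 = -2404 / 473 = -5.08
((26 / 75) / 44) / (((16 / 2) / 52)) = 0.05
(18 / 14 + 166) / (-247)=-1171 / 1729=-0.68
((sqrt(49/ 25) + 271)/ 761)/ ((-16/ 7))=-4767/ 30440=-0.16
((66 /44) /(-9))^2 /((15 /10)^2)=1 /81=0.01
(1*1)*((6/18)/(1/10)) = 10/3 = 3.33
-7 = -7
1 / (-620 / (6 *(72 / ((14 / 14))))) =-108 / 155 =-0.70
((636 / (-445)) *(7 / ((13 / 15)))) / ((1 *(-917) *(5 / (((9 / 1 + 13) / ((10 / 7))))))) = 146916 / 3789175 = 0.04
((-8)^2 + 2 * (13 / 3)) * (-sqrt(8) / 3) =-436 * sqrt(2) / 9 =-68.51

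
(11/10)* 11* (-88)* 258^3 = -91431777888/5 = -18286355577.60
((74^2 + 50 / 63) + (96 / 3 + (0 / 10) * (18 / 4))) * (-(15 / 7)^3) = -130145250 / 2401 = -54204.60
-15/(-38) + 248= 248.39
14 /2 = 7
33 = 33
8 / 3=2.67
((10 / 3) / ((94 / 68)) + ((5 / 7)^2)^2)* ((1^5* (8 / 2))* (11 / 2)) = 19898230 / 338541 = 58.78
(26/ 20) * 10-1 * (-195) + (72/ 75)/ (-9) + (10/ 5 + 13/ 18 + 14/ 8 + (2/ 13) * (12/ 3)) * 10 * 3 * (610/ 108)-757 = 32954693/ 105300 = 312.96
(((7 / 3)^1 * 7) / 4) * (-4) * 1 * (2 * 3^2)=-294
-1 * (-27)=27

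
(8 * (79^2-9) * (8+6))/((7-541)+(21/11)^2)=-84456064/64173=-1316.07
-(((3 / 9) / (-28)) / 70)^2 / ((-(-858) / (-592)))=37 / 1854052200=0.00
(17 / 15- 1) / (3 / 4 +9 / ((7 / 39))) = 56 / 21375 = 0.00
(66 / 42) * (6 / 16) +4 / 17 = 785 / 952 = 0.82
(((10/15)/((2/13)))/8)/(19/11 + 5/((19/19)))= 0.08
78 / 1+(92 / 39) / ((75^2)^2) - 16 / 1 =76507031342 / 1233984375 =62.00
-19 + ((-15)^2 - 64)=142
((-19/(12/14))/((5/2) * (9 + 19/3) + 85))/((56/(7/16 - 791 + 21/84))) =48051/18944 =2.54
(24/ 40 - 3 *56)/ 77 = -837/ 385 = -2.17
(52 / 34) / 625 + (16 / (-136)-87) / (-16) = 54473 / 10000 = 5.45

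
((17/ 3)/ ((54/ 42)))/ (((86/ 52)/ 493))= 1525342/ 1161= 1313.82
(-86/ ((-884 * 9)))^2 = 1849/ 15824484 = 0.00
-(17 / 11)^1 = -17 / 11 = -1.55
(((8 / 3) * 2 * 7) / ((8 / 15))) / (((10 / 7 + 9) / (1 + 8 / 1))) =4410 / 73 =60.41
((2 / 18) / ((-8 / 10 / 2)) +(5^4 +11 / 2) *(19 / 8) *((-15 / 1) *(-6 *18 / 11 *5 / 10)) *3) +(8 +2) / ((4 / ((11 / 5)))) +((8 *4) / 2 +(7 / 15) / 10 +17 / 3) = 6550324949 / 19800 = 330824.49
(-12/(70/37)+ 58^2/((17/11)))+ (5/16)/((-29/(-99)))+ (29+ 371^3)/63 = 2019392684741/2484720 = 812724.45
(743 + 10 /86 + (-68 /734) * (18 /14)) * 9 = 738690012 /110467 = 6686.97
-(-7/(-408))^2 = -49/166464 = -0.00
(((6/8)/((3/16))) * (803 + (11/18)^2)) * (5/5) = 260293/81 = 3213.49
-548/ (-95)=548/ 95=5.77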